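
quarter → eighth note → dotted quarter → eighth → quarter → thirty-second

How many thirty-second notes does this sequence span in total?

Convert each value to thirty-second notes: quarter = 8; eighth note = 4; dotted quarter = 12; eighth = 4; quarter = 8; thirty-second = 1.
Total: 8 + 4 + 12 + 4 + 8 + 1 = 37 thirty-second notes.

37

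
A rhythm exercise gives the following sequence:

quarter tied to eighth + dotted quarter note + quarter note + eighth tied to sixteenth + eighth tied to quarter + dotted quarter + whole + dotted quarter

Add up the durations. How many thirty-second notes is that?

106

Working in thirty-second notes: quarter tied to eighth (quarter + eighth) = 12; dotted quarter note = 12; quarter note = 8; eighth tied to sixteenth (eighth + sixteenth) = 6; eighth tied to quarter (eighth + quarter) = 12; dotted quarter = 12; whole = 32; dotted quarter = 12.
Adding: 12 + 12 + 8 + 6 + 12 + 12 + 32 + 12 = 106 thirty-second notes.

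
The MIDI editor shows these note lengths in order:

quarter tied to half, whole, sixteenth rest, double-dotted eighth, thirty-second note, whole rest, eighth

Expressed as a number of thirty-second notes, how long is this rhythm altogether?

102

Each duration in thirty-second notes: quarter tied to half (quarter + half) = 24; whole = 32; sixteenth rest = 2; double-dotted eighth = 7; thirty-second note = 1; whole rest = 32; eighth = 4.
Altogether 24 + 32 + 2 + 7 + 1 + 32 + 4 = 102 thirty-second notes.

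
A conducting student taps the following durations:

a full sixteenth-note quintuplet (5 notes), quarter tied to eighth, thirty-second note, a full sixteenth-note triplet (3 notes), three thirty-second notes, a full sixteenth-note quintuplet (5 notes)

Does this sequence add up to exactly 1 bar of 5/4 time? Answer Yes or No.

No

One bar of 5/4 = 40 thirty-second notes.
Each duration in thirty-second notes: a full sixteenth-note quintuplet (5 notes) (five quintuplet sixteenths span one quarter) = 8; quarter tied to eighth (quarter + eighth) = 12; thirty-second note = 1; a full sixteenth-note triplet (3 notes) (three triplet sixteenths span one eighth) = 4; thirty-second note = 1; thirty-second note = 1; thirty-second note = 1; a full sixteenth-note quintuplet (5 notes) (five quintuplet sixteenths span one quarter) = 8.
Adding: 8 + 12 + 1 + 4 + 1 + 1 + 1 + 8 = 36.
36 falls short of 40, so the answer is No.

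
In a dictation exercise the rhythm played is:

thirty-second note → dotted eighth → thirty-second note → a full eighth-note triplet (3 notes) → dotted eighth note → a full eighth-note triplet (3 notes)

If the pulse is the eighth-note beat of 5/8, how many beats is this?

7.5

One eighth-note beat = 4 thirty-second notes.
In thirty-second notes: thirty-second note = 1; dotted eighth = 6; thirty-second note = 1; a full eighth-note triplet (3 notes) (three triplet eighths span one quarter) = 8; dotted eighth note = 6; a full eighth-note triplet (3 notes) (three triplet eighths span one quarter) = 8.
Total: 1 + 6 + 1 + 8 + 6 + 8 = 30.
30 ÷ 4 = 7.5 beats.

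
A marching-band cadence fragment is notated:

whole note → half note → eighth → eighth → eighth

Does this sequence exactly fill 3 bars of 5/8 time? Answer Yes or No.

Yes

One bar of 5/8 = 5 eighth notes, so 3 bars = 15.
Convert each value to eighth notes: whole note = 8; half note = 4; eighth = 1; eighth = 1; eighth = 1.
Altogether 8 + 4 + 1 + 1 + 1 = 15.
15 equals 15, so the answer is Yes.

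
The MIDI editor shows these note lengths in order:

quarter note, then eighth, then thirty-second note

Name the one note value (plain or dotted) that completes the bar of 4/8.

dotted sixteenth note

The bar of 4/8 = 16 thirty-second notes.
Express everything in thirty-second notes: quarter note = 8; eighth = 4; thirty-second note = 1.
Total: 8 + 4 + 1 = 13.
Remaining: 16 − 13 = 3 thirty-second notes, which is a dotted sixteenth note.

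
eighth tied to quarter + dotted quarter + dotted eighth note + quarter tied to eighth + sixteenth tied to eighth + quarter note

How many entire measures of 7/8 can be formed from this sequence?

One bar of 7/8 = 14 sixteenth notes.
In sixteenth notes: eighth tied to quarter (eighth + quarter) = 6; dotted quarter = 6; dotted eighth note = 3; quarter tied to eighth (quarter + eighth) = 6; sixteenth tied to eighth (sixteenth + eighth) = 3; quarter note = 4.
Sum: 6 + 6 + 3 + 6 + 3 + 4 = 28.
28 ÷ 14 = 2 complete bars with 0 left over.

2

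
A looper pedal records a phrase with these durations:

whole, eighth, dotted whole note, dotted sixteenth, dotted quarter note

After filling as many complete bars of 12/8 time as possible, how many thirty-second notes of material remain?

3

One bar of 12/8 = 48 thirty-second notes.
Working in thirty-second notes: whole = 32; eighth = 4; dotted whole note = 48; dotted sixteenth = 3; dotted quarter note = 12.
Adding: 32 + 4 + 48 + 3 + 12 = 99.
99 ÷ 48 = 2 complete bars with 3 thirty-second notes remaining.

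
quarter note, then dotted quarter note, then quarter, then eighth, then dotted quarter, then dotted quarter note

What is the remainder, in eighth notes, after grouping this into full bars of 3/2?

One bar of 3/2 = 12 eighth notes.
Convert each value to eighth notes: quarter note = 2; dotted quarter note = 3; quarter = 2; eighth = 1; dotted quarter = 3; dotted quarter note = 3.
Adding: 2 + 3 + 2 + 1 + 3 + 3 = 14.
14 ÷ 12 = 1 complete bar with 2 eighth notes remaining.

2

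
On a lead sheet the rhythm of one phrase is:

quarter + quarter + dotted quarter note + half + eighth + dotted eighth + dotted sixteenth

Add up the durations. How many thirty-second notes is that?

In thirty-second notes: quarter = 8; quarter = 8; dotted quarter note = 12; half = 16; eighth = 4; dotted eighth = 6; dotted sixteenth = 3.
Total: 8 + 8 + 12 + 16 + 4 + 6 + 3 = 57 thirty-second notes.

57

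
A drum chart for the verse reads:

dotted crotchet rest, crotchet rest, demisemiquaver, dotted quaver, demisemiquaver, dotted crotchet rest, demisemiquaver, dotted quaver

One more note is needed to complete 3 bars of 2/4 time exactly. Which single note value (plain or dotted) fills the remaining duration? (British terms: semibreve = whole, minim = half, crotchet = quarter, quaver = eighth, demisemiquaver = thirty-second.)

3 bars of 2/4 = 48 thirty-second notes.
Convert each value to thirty-second notes: dotted crotchet rest = 12; crotchet rest = 8; demisemiquaver = 1; dotted quaver = 6; demisemiquaver = 1; dotted crotchet rest = 12; demisemiquaver = 1; dotted quaver = 6.
Altogether 12 + 8 + 1 + 6 + 1 + 12 + 1 + 6 = 47.
Remaining: 48 − 47 = 1 thirty-second note, which is a thirty-second note.

thirty-second note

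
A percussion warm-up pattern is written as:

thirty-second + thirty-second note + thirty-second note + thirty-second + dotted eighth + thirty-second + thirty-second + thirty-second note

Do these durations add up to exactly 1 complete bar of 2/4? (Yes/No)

No

One bar of 2/4 = 16 thirty-second notes.
In thirty-second notes: thirty-second = 1; thirty-second note = 1; thirty-second note = 1; thirty-second = 1; dotted eighth = 6; thirty-second = 1; thirty-second = 1; thirty-second note = 1.
Adding: 1 + 1 + 1 + 1 + 6 + 1 + 1 + 1 = 13.
13 falls short of 16, so the answer is No.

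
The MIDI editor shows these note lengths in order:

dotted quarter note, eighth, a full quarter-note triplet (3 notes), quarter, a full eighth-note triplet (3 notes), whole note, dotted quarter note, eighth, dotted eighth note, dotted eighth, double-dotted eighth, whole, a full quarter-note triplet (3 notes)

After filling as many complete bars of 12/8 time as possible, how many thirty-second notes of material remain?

19

One bar of 12/8 = 48 thirty-second notes.
Express everything in thirty-second notes: dotted quarter note = 12; eighth = 4; a full quarter-note triplet (3 notes) (three triplet quarters span one half) = 16; quarter = 8; a full eighth-note triplet (3 notes) (three triplet eighths span one quarter) = 8; whole note = 32; dotted quarter note = 12; eighth = 4; dotted eighth note = 6; dotted eighth = 6; double-dotted eighth = 7; whole = 32; a full quarter-note triplet (3 notes) (three triplet quarters span one half) = 16.
Adding: 12 + 4 + 16 + 8 + 8 + 32 + 12 + 4 + 6 + 6 + 7 + 32 + 16 = 163.
163 ÷ 48 = 3 complete bars with 19 thirty-second notes remaining.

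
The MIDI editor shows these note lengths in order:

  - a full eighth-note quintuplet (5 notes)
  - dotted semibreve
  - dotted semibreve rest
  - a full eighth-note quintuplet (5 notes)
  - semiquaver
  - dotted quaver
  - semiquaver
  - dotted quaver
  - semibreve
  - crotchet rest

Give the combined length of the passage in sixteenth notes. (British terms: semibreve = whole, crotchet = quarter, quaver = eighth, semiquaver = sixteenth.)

92

In sixteenth notes: a full eighth-note quintuplet (5 notes) (five quintuplet eighths span one half) = 8; dotted semibreve = 24; dotted semibreve rest = 24; a full eighth-note quintuplet (5 notes) (five quintuplet eighths span one half) = 8; semiquaver = 1; dotted quaver = 3; semiquaver = 1; dotted quaver = 3; semibreve = 16; crotchet rest = 4.
Sum: 8 + 24 + 24 + 8 + 1 + 3 + 1 + 3 + 16 + 4 = 92 sixteenth notes.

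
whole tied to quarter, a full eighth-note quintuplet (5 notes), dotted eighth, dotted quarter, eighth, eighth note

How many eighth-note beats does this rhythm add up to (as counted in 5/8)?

One eighth-note beat = 2 sixteenth notes.
In sixteenth notes: whole tied to quarter (whole + quarter) = 20; a full eighth-note quintuplet (5 notes) (five quintuplet eighths span one half) = 8; dotted eighth = 3; dotted quarter = 6; eighth = 2; eighth note = 2.
Total: 20 + 8 + 3 + 6 + 2 + 2 = 41.
41 ÷ 2 = 20.5 beats.

20.5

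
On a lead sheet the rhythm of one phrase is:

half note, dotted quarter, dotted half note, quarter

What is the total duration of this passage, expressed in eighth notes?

15

Convert each value to eighth notes: half note = 4; dotted quarter = 3; dotted half note = 6; quarter = 2.
Adding: 4 + 3 + 6 + 2 = 15 eighth notes.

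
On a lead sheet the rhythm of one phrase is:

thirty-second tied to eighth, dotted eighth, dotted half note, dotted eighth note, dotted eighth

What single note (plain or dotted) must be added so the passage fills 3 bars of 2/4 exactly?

3 bars of 2/4 = 48 thirty-second notes.
Working in thirty-second notes: thirty-second tied to eighth (thirty-second + eighth) = 5; dotted eighth = 6; dotted half note = 24; dotted eighth note = 6; dotted eighth = 6.
Adding: 5 + 6 + 24 + 6 + 6 = 47.
Remaining: 48 − 47 = 1 thirty-second note, which is a thirty-second note.

thirty-second note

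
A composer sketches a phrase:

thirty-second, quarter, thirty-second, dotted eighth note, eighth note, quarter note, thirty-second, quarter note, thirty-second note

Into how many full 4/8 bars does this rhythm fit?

2

One bar of 4/8 = 16 thirty-second notes.
Each duration in thirty-second notes: thirty-second = 1; quarter = 8; thirty-second = 1; dotted eighth note = 6; eighth note = 4; quarter note = 8; thirty-second = 1; quarter note = 8; thirty-second note = 1.
Adding: 1 + 8 + 1 + 6 + 4 + 8 + 1 + 8 + 1 = 38.
38 ÷ 16 = 2 complete bars with 6 left over.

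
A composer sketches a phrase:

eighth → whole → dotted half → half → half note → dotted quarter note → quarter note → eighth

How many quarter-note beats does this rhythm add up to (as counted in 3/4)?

14.5

One quarter-note beat = 2 eighth notes.
Convert each value to eighth notes: eighth = 1; whole = 8; dotted half = 6; half = 4; half note = 4; dotted quarter note = 3; quarter note = 2; eighth = 1.
Altogether 1 + 8 + 6 + 4 + 4 + 3 + 2 + 1 = 29.
29 ÷ 2 = 14.5 beats.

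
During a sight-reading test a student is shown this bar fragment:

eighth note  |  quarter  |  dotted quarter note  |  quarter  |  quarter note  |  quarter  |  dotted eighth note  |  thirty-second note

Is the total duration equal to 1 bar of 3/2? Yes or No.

One bar of 3/2 = 48 thirty-second notes.
In thirty-second notes: eighth note = 4; quarter = 8; dotted quarter note = 12; quarter = 8; quarter note = 8; quarter = 8; dotted eighth note = 6; thirty-second note = 1.
Altogether 4 + 8 + 12 + 8 + 8 + 8 + 6 + 1 = 55.
55 exceeds 48, so the answer is No.

No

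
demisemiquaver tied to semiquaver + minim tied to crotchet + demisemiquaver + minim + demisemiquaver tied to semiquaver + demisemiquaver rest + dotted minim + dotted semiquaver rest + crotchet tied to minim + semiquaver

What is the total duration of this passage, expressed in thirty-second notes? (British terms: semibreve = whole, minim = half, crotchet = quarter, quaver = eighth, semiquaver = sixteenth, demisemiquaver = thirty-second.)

Convert each value to thirty-second notes: demisemiquaver tied to semiquaver (demisemiquaver + semiquaver) = 3; minim tied to crotchet (minim + crotchet) = 24; demisemiquaver = 1; minim = 16; demisemiquaver tied to semiquaver (demisemiquaver + semiquaver) = 3; demisemiquaver rest = 1; dotted minim = 24; dotted semiquaver rest = 3; crotchet tied to minim (crotchet + minim) = 24; semiquaver = 2.
Altogether 3 + 24 + 1 + 16 + 3 + 1 + 24 + 3 + 24 + 2 = 101 thirty-second notes.

101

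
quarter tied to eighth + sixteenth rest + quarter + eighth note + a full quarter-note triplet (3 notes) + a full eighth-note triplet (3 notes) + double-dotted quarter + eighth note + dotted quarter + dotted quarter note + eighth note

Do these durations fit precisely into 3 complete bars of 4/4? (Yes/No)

Yes

One bar of 4/4 = 16 sixteenth notes, so 3 bars = 48.
Convert each value to sixteenth notes: quarter tied to eighth (quarter + eighth) = 6; sixteenth rest = 1; quarter = 4; eighth note = 2; a full quarter-note triplet (3 notes) (three triplet quarters span one half) = 8; a full eighth-note triplet (3 notes) (three triplet eighths span one quarter) = 4; double-dotted quarter = 7; eighth note = 2; dotted quarter = 6; dotted quarter note = 6; eighth note = 2.
Altogether 6 + 1 + 4 + 2 + 8 + 4 + 7 + 2 + 6 + 6 + 2 = 48.
48 equals 48, so the answer is Yes.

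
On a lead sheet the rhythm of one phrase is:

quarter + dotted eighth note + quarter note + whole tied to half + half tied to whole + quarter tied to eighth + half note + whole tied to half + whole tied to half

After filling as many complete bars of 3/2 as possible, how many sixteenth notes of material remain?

One bar of 3/2 = 24 sixteenth notes.
Each duration in sixteenth notes: quarter = 4; dotted eighth note = 3; quarter note = 4; whole tied to half (whole + half) = 24; half tied to whole (half + whole) = 24; quarter tied to eighth (quarter + eighth) = 6; half note = 8; whole tied to half (whole + half) = 24; whole tied to half (whole + half) = 24.
Total: 4 + 3 + 4 + 24 + 24 + 6 + 8 + 24 + 24 = 121.
121 ÷ 24 = 5 complete bars with 1 sixteenth note remaining.

1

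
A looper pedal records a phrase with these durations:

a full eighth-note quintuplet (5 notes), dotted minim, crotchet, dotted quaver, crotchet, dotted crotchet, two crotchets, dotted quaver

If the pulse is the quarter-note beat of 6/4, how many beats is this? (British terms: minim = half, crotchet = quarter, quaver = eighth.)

One quarter-note beat = 4 sixteenth notes.
Each duration in sixteenth notes: a full eighth-note quintuplet (5 notes) (five quintuplet eighths span one half) = 8; dotted minim = 12; crotchet = 4; dotted quaver = 3; crotchet = 4; dotted crotchet = 6; crotchet = 4; crotchet = 4; dotted quaver = 3.
Total: 8 + 12 + 4 + 3 + 4 + 6 + 4 + 4 + 3 = 48.
48 ÷ 4 = 12 beats.

12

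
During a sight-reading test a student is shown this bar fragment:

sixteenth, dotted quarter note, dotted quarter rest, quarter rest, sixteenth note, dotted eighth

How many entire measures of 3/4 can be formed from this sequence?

One bar of 3/4 = 12 sixteenth notes.
In sixteenth notes: sixteenth = 1; dotted quarter note = 6; dotted quarter rest = 6; quarter rest = 4; sixteenth note = 1; dotted eighth = 3.
Sum: 1 + 6 + 6 + 4 + 1 + 3 = 21.
21 ÷ 12 = 1 complete bar with 9 left over.

1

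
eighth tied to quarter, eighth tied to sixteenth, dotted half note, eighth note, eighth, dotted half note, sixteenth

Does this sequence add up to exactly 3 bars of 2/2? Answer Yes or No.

No

One bar of 2/2 = 16 sixteenth notes, so 3 bars = 48.
In sixteenth notes: eighth tied to quarter (eighth + quarter) = 6; eighth tied to sixteenth (eighth + sixteenth) = 3; dotted half note = 12; eighth note = 2; eighth = 2; dotted half note = 12; sixteenth = 1.
Sum: 6 + 3 + 12 + 2 + 2 + 12 + 1 = 38.
38 falls short of 48, so the answer is No.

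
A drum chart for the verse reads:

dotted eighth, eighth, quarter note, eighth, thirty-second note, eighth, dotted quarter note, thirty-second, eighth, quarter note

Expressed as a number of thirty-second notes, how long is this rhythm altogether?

Convert each value to thirty-second notes: dotted eighth = 6; eighth = 4; quarter note = 8; eighth = 4; thirty-second note = 1; eighth = 4; dotted quarter note = 12; thirty-second = 1; eighth = 4; quarter note = 8.
Sum: 6 + 4 + 8 + 4 + 1 + 4 + 12 + 1 + 4 + 8 = 52 thirty-second notes.

52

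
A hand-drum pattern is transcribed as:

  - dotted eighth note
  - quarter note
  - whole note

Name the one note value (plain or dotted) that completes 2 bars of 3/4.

sixteenth note

2 bars of 3/4 = 24 sixteenth notes.
Express everything in sixteenth notes: dotted eighth note = 3; quarter note = 4; whole note = 16.
Sum: 3 + 4 + 16 = 23.
Remaining: 24 − 23 = 1 sixteenth note, which is a sixteenth note.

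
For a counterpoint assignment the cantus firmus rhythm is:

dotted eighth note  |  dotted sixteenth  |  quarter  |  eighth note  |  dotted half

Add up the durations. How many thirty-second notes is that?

Convert each value to thirty-second notes: dotted eighth note = 6; dotted sixteenth = 3; quarter = 8; eighth note = 4; dotted half = 24.
Adding: 6 + 3 + 8 + 4 + 24 = 45 thirty-second notes.

45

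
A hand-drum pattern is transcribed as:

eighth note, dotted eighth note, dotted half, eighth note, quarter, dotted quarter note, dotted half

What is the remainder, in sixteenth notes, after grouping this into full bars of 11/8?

One bar of 11/8 = 22 sixteenth notes.
In sixteenth notes: eighth note = 2; dotted eighth note = 3; dotted half = 12; eighth note = 2; quarter = 4; dotted quarter note = 6; dotted half = 12.
Altogether 2 + 3 + 12 + 2 + 4 + 6 + 12 = 41.
41 ÷ 22 = 1 complete bar with 19 sixteenth notes remaining.

19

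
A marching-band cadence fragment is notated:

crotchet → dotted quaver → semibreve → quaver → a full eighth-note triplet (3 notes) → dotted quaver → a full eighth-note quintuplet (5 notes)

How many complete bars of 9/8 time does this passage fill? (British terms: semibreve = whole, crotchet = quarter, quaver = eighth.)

One bar of 9/8 = 18 sixteenth notes.
Express everything in sixteenth notes: crotchet = 4; dotted quaver = 3; semibreve = 16; quaver = 2; a full eighth-note triplet (3 notes) (three triplet eighths span one quarter) = 4; dotted quaver = 3; a full eighth-note quintuplet (5 notes) (five quintuplet eighths span one half) = 8.
Sum: 4 + 3 + 16 + 2 + 4 + 3 + 8 = 40.
40 ÷ 18 = 2 complete bars with 4 left over.

2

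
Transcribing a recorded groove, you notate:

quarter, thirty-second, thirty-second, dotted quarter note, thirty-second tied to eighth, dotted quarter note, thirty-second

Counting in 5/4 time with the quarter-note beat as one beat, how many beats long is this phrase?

5

One quarter-note beat = 8 thirty-second notes.
Convert each value to thirty-second notes: quarter = 8; thirty-second = 1; thirty-second = 1; dotted quarter note = 12; thirty-second tied to eighth (thirty-second + eighth) = 5; dotted quarter note = 12; thirty-second = 1.
Sum: 8 + 1 + 1 + 12 + 5 + 12 + 1 = 40.
40 ÷ 8 = 5 beats.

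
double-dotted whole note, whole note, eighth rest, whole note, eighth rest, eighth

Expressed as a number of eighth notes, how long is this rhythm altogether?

33

Express everything in eighth notes: double-dotted whole note = 14; whole note = 8; eighth rest = 1; whole note = 8; eighth rest = 1; eighth = 1.
Total: 14 + 8 + 1 + 8 + 1 + 1 = 33 eighth notes.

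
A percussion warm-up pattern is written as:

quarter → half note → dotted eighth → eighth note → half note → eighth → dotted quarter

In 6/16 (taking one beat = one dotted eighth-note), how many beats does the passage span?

11

One dotted eighth-note beat = 3 sixteenth notes.
In sixteenth notes: quarter = 4; half note = 8; dotted eighth = 3; eighth note = 2; half note = 8; eighth = 2; dotted quarter = 6.
Altogether 4 + 8 + 3 + 2 + 8 + 2 + 6 = 33.
33 ÷ 3 = 11 beats.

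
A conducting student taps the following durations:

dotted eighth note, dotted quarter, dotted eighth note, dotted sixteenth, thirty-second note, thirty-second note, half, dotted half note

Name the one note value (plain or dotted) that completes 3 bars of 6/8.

dotted sixteenth note

3 bars of 6/8 = 72 thirty-second notes.
Convert each value to thirty-second notes: dotted eighth note = 6; dotted quarter = 12; dotted eighth note = 6; dotted sixteenth = 3; thirty-second note = 1; thirty-second note = 1; half = 16; dotted half note = 24.
Altogether 6 + 12 + 6 + 3 + 1 + 1 + 16 + 24 = 69.
Remaining: 72 − 69 = 3 thirty-second notes, which is a dotted sixteenth note.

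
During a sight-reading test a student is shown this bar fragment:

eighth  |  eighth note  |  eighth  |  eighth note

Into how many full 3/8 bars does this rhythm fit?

1

One bar of 3/8 = 3 eighth notes.
Working in eighth notes: eighth = 1; eighth note = 1; eighth = 1; eighth note = 1.
Total: 1 + 1 + 1 + 1 = 4.
4 ÷ 3 = 1 complete bar with 1 left over.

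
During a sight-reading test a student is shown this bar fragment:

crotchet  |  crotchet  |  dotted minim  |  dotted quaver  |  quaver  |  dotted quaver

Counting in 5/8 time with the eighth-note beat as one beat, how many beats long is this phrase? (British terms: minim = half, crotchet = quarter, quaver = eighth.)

14

One eighth-note beat = 2 sixteenth notes.
Each duration in sixteenth notes: crotchet = 4; crotchet = 4; dotted minim = 12; dotted quaver = 3; quaver = 2; dotted quaver = 3.
Total: 4 + 4 + 12 + 3 + 2 + 3 = 28.
28 ÷ 2 = 14 beats.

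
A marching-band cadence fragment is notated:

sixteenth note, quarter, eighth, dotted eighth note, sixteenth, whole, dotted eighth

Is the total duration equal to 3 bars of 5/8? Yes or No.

Yes

One bar of 5/8 = 10 sixteenth notes, so 3 bars = 30.
In sixteenth notes: sixteenth note = 1; quarter = 4; eighth = 2; dotted eighth note = 3; sixteenth = 1; whole = 16; dotted eighth = 3.
Altogether 1 + 4 + 2 + 3 + 1 + 16 + 3 = 30.
30 equals 30, so the answer is Yes.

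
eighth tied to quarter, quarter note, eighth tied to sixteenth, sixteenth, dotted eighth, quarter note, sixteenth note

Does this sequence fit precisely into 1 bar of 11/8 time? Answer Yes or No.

Yes

One bar of 11/8 = 22 sixteenth notes.
Working in sixteenth notes: eighth tied to quarter (eighth + quarter) = 6; quarter note = 4; eighth tied to sixteenth (eighth + sixteenth) = 3; sixteenth = 1; dotted eighth = 3; quarter note = 4; sixteenth note = 1.
Altogether 6 + 4 + 3 + 1 + 3 + 4 + 1 = 22.
22 equals 22, so the answer is Yes.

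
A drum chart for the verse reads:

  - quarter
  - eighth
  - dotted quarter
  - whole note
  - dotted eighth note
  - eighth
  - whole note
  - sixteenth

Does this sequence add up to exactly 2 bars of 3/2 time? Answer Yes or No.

No

One bar of 3/2 = 24 sixteenth notes, so 2 bars = 48.
In sixteenth notes: quarter = 4; eighth = 2; dotted quarter = 6; whole note = 16; dotted eighth note = 3; eighth = 2; whole note = 16; sixteenth = 1.
Adding: 4 + 2 + 6 + 16 + 3 + 2 + 16 + 1 = 50.
50 exceeds 48, so the answer is No.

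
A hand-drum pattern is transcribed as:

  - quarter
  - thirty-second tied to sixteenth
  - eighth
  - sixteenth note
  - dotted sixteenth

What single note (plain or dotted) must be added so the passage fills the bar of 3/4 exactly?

The bar of 3/4 = 24 thirty-second notes.
Working in thirty-second notes: quarter = 8; thirty-second tied to sixteenth (thirty-second + sixteenth) = 3; eighth = 4; sixteenth note = 2; dotted sixteenth = 3.
Sum: 8 + 3 + 4 + 2 + 3 = 20.
Remaining: 24 − 20 = 4 thirty-second notes, which is a eighth note.

eighth note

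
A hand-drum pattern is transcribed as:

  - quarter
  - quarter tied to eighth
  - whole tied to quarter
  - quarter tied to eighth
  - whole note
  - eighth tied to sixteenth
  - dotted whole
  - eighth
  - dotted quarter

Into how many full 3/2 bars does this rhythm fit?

One bar of 3/2 = 24 sixteenth notes.
Express everything in sixteenth notes: quarter = 4; quarter tied to eighth (quarter + eighth) = 6; whole tied to quarter (whole + quarter) = 20; quarter tied to eighth (quarter + eighth) = 6; whole note = 16; eighth tied to sixteenth (eighth + sixteenth) = 3; dotted whole = 24; eighth = 2; dotted quarter = 6.
Adding: 4 + 6 + 20 + 6 + 16 + 3 + 24 + 2 + 6 = 87.
87 ÷ 24 = 3 complete bars with 15 left over.

3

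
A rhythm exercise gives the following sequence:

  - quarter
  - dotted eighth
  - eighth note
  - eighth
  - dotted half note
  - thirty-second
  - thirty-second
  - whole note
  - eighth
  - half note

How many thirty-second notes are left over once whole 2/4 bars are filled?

4

One bar of 2/4 = 16 thirty-second notes.
Express everything in thirty-second notes: quarter = 8; dotted eighth = 6; eighth note = 4; eighth = 4; dotted half note = 24; thirty-second = 1; thirty-second = 1; whole note = 32; eighth = 4; half note = 16.
Total: 8 + 6 + 4 + 4 + 24 + 1 + 1 + 32 + 4 + 16 = 100.
100 ÷ 16 = 6 complete bars with 4 thirty-second notes remaining.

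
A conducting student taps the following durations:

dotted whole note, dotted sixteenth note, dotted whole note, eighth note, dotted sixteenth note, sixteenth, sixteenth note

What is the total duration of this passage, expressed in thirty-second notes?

Express everything in thirty-second notes: dotted whole note = 48; dotted sixteenth note = 3; dotted whole note = 48; eighth note = 4; dotted sixteenth note = 3; sixteenth = 2; sixteenth note = 2.
Altogether 48 + 3 + 48 + 4 + 3 + 2 + 2 = 110 thirty-second notes.

110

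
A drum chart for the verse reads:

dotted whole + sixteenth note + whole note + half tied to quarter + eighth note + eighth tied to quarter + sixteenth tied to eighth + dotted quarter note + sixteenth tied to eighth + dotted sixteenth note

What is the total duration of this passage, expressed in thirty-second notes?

Convert each value to thirty-second notes: dotted whole = 48; sixteenth note = 2; whole note = 32; half tied to quarter (half + quarter) = 24; eighth note = 4; eighth tied to quarter (eighth + quarter) = 12; sixteenth tied to eighth (sixteenth + eighth) = 6; dotted quarter note = 12; sixteenth tied to eighth (sixteenth + eighth) = 6; dotted sixteenth note = 3.
Sum: 48 + 2 + 32 + 24 + 4 + 12 + 6 + 12 + 6 + 3 = 149 thirty-second notes.

149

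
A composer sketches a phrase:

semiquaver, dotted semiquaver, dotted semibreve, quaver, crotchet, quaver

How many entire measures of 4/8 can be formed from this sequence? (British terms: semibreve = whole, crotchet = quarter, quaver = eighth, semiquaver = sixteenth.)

4

One bar of 4/8 = 16 thirty-second notes.
Each duration in thirty-second notes: semiquaver = 2; dotted semiquaver = 3; dotted semibreve = 48; quaver = 4; crotchet = 8; quaver = 4.
Sum: 2 + 3 + 48 + 4 + 8 + 4 = 69.
69 ÷ 16 = 4 complete bars with 5 left over.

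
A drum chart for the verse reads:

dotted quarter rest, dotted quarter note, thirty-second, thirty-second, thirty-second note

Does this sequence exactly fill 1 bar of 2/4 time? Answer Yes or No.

One bar of 2/4 = 16 thirty-second notes.
Express everything in thirty-second notes: dotted quarter rest = 12; dotted quarter note = 12; thirty-second = 1; thirty-second = 1; thirty-second note = 1.
Altogether 12 + 12 + 1 + 1 + 1 = 27.
27 exceeds 16, so the answer is No.

No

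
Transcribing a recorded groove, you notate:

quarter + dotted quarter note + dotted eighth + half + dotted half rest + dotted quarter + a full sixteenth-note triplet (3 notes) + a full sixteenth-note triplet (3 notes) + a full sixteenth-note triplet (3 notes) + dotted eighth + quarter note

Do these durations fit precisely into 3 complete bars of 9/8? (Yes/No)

One bar of 9/8 = 18 sixteenth notes, so 3 bars = 54.
Express everything in sixteenth notes: quarter = 4; dotted quarter note = 6; dotted eighth = 3; half = 8; dotted half rest = 12; dotted quarter = 6; a full sixteenth-note triplet (3 notes) (three triplet sixteenths span one eighth) = 2; a full sixteenth-note triplet (3 notes) (three triplet sixteenths span one eighth) = 2; a full sixteenth-note triplet (3 notes) (three triplet sixteenths span one eighth) = 2; dotted eighth = 3; quarter note = 4.
Sum: 4 + 6 + 3 + 8 + 12 + 6 + 2 + 2 + 2 + 3 + 4 = 52.
52 falls short of 54, so the answer is No.

No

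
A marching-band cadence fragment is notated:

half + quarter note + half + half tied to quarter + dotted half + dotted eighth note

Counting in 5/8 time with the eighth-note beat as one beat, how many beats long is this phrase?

One eighth-note beat = 2 sixteenth notes.
In sixteenth notes: half = 8; quarter note = 4; half = 8; half tied to quarter (half + quarter) = 12; dotted half = 12; dotted eighth note = 3.
Total: 8 + 4 + 8 + 12 + 12 + 3 = 47.
47 ÷ 2 = 23.5 beats.

23.5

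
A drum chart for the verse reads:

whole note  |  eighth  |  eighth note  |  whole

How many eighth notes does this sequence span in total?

18

Express everything in eighth notes: whole note = 8; eighth = 1; eighth note = 1; whole = 8.
Adding: 8 + 1 + 1 + 8 = 18 eighth notes.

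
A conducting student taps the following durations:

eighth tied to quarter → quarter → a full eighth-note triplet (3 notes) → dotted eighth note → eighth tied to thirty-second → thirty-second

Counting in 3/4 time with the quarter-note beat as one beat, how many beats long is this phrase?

One quarter-note beat = 8 thirty-second notes.
Each duration in thirty-second notes: eighth tied to quarter (eighth + quarter) = 12; quarter = 8; a full eighth-note triplet (3 notes) (three triplet eighths span one quarter) = 8; dotted eighth note = 6; eighth tied to thirty-second (eighth + thirty-second) = 5; thirty-second = 1.
Sum: 12 + 8 + 8 + 6 + 5 + 1 = 40.
40 ÷ 8 = 5 beats.

5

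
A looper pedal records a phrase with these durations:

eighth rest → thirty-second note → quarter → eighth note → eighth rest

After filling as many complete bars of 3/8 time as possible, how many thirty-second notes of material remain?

One bar of 3/8 = 12 thirty-second notes.
Each duration in thirty-second notes: eighth rest = 4; thirty-second note = 1; quarter = 8; eighth note = 4; eighth rest = 4.
Adding: 4 + 1 + 8 + 4 + 4 = 21.
21 ÷ 12 = 1 complete bar with 9 thirty-second notes remaining.

9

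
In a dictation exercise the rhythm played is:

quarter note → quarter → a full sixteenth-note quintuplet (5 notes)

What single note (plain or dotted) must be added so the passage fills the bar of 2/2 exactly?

quarter note

The bar of 2/2 = 4 quarter notes.
Working in quarter notes: quarter note = 1; quarter = 1; a full sixteenth-note quintuplet (5 notes) (five quintuplet sixteenths span one quarter) = 1.
Adding: 1 + 1 + 1 = 3.
Remaining: 4 − 3 = 1 quarter note, which is a quarter note.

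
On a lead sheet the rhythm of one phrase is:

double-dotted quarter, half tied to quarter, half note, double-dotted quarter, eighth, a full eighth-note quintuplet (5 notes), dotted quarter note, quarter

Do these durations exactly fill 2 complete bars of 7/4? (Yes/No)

No

One bar of 7/4 = 28 sixteenth notes, so 2 bars = 56.
Working in sixteenth notes: double-dotted quarter = 7; half tied to quarter (half + quarter) = 12; half note = 8; double-dotted quarter = 7; eighth = 2; a full eighth-note quintuplet (5 notes) (five quintuplet eighths span one half) = 8; dotted quarter note = 6; quarter = 4.
Total: 7 + 12 + 8 + 7 + 2 + 8 + 6 + 4 = 54.
54 falls short of 56, so the answer is No.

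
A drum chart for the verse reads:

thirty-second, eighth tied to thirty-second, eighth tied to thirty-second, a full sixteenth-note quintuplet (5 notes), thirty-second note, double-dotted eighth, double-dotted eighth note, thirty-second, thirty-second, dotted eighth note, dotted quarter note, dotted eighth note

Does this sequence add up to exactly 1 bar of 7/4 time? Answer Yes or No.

No

One bar of 7/4 = 56 thirty-second notes.
Express everything in thirty-second notes: thirty-second = 1; eighth tied to thirty-second (eighth + thirty-second) = 5; eighth tied to thirty-second (eighth + thirty-second) = 5; a full sixteenth-note quintuplet (5 notes) (five quintuplet sixteenths span one quarter) = 8; thirty-second note = 1; double-dotted eighth = 7; double-dotted eighth note = 7; thirty-second = 1; thirty-second = 1; dotted eighth note = 6; dotted quarter note = 12; dotted eighth note = 6.
Sum: 1 + 5 + 5 + 8 + 1 + 7 + 7 + 1 + 1 + 6 + 12 + 6 = 60.
60 exceeds 56, so the answer is No.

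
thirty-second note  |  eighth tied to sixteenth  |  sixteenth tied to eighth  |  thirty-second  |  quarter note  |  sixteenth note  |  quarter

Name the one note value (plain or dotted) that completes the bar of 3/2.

The bar of 3/2 = 48 thirty-second notes.
Convert each value to thirty-second notes: thirty-second note = 1; eighth tied to sixteenth (eighth + sixteenth) = 6; sixteenth tied to eighth (sixteenth + eighth) = 6; thirty-second = 1; quarter note = 8; sixteenth note = 2; quarter = 8.
Sum: 1 + 6 + 6 + 1 + 8 + 2 + 8 = 32.
Remaining: 48 − 32 = 16 thirty-second notes, which is a half note.

half note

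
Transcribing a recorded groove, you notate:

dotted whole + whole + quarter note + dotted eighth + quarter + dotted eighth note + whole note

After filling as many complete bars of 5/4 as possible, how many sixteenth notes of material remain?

One bar of 5/4 = 20 sixteenth notes.
Working in sixteenth notes: dotted whole = 24; whole = 16; quarter note = 4; dotted eighth = 3; quarter = 4; dotted eighth note = 3; whole note = 16.
Altogether 24 + 16 + 4 + 3 + 4 + 3 + 16 = 70.
70 ÷ 20 = 3 complete bars with 10 sixteenth notes remaining.

10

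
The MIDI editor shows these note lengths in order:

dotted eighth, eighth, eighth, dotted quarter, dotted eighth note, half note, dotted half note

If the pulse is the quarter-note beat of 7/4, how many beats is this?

9

One quarter-note beat = 4 sixteenth notes.
Working in sixteenth notes: dotted eighth = 3; eighth = 2; eighth = 2; dotted quarter = 6; dotted eighth note = 3; half note = 8; dotted half note = 12.
Altogether 3 + 2 + 2 + 6 + 3 + 8 + 12 = 36.
36 ÷ 4 = 9 beats.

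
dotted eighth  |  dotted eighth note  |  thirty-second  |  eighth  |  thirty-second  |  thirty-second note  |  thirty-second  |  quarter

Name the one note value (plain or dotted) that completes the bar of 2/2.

The bar of 2/2 = 32 thirty-second notes.
Working in thirty-second notes: dotted eighth = 6; dotted eighth note = 6; thirty-second = 1; eighth = 4; thirty-second = 1; thirty-second note = 1; thirty-second = 1; quarter = 8.
Altogether 6 + 6 + 1 + 4 + 1 + 1 + 1 + 8 = 28.
Remaining: 32 − 28 = 4 thirty-second notes, which is a eighth note.

eighth note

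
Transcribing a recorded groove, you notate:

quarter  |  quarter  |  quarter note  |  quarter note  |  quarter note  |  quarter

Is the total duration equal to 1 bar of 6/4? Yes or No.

One bar of 6/4 = 6 quarter notes.
Express everything in quarter notes: quarter = 1; quarter = 1; quarter note = 1; quarter note = 1; quarter note = 1; quarter = 1.
Sum: 1 + 1 + 1 + 1 + 1 + 1 = 6.
6 equals 6, so the answer is Yes.

Yes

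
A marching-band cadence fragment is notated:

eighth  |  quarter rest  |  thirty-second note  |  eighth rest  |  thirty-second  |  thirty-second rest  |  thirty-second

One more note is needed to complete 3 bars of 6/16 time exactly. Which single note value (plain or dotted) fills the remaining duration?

half note

3 bars of 6/16 = 36 thirty-second notes.
In thirty-second notes: eighth = 4; quarter rest = 8; thirty-second note = 1; eighth rest = 4; thirty-second = 1; thirty-second rest = 1; thirty-second = 1.
Sum: 4 + 8 + 1 + 4 + 1 + 1 + 1 = 20.
Remaining: 36 − 20 = 16 thirty-second notes, which is a half note.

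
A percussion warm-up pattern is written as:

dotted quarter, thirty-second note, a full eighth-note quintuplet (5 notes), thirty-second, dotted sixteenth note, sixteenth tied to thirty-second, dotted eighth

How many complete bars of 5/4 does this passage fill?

One bar of 5/4 = 40 thirty-second notes.
Express everything in thirty-second notes: dotted quarter = 12; thirty-second note = 1; a full eighth-note quintuplet (5 notes) (five quintuplet eighths span one half) = 16; thirty-second = 1; dotted sixteenth note = 3; sixteenth tied to thirty-second (sixteenth + thirty-second) = 3; dotted eighth = 6.
Total: 12 + 1 + 16 + 1 + 3 + 3 + 6 = 42.
42 ÷ 40 = 1 complete bar with 2 left over.

1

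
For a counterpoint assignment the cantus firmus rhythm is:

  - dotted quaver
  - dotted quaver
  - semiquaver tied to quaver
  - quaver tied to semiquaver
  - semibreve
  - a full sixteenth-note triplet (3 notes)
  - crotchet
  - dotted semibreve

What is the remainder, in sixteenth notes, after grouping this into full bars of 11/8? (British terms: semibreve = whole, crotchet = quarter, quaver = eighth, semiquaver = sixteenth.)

One bar of 11/8 = 22 sixteenth notes.
Express everything in sixteenth notes: dotted quaver = 3; dotted quaver = 3; semiquaver tied to quaver (semiquaver + quaver) = 3; quaver tied to semiquaver (quaver + semiquaver) = 3; semibreve = 16; a full sixteenth-note triplet (3 notes) (three triplet sixteenths span one eighth) = 2; crotchet = 4; dotted semibreve = 24.
Adding: 3 + 3 + 3 + 3 + 16 + 2 + 4 + 24 = 58.
58 ÷ 22 = 2 complete bars with 14 sixteenth notes remaining.

14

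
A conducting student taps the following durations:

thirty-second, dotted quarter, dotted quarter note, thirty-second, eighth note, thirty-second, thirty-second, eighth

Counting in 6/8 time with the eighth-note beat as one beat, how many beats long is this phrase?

One eighth-note beat = 4 thirty-second notes.
Convert each value to thirty-second notes: thirty-second = 1; dotted quarter = 12; dotted quarter note = 12; thirty-second = 1; eighth note = 4; thirty-second = 1; thirty-second = 1; eighth = 4.
Adding: 1 + 12 + 12 + 1 + 4 + 1 + 1 + 4 = 36.
36 ÷ 4 = 9 beats.

9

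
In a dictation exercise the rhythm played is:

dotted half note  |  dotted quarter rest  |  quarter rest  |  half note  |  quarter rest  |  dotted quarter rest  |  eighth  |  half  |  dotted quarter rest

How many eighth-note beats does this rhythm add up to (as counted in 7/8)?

28

One eighth-note beat = 2 sixteenth notes.
Each duration in sixteenth notes: dotted half note = 12; dotted quarter rest = 6; quarter rest = 4; half note = 8; quarter rest = 4; dotted quarter rest = 6; eighth = 2; half = 8; dotted quarter rest = 6.
Adding: 12 + 6 + 4 + 8 + 4 + 6 + 2 + 8 + 6 = 56.
56 ÷ 2 = 28 beats.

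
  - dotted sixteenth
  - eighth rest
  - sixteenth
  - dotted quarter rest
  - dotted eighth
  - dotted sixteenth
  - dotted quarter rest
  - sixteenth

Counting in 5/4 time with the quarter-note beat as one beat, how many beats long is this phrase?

One quarter-note beat = 8 thirty-second notes.
Express everything in thirty-second notes: dotted sixteenth = 3; eighth rest = 4; sixteenth = 2; dotted quarter rest = 12; dotted eighth = 6; dotted sixteenth = 3; dotted quarter rest = 12; sixteenth = 2.
Total: 3 + 4 + 2 + 12 + 6 + 3 + 12 + 2 = 44.
44 ÷ 8 = 5.5 beats.

5.5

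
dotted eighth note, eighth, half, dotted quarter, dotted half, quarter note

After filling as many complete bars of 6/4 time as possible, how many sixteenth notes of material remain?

11

One bar of 6/4 = 24 sixteenth notes.
Each duration in sixteenth notes: dotted eighth note = 3; eighth = 2; half = 8; dotted quarter = 6; dotted half = 12; quarter note = 4.
Sum: 3 + 2 + 8 + 6 + 12 + 4 = 35.
35 ÷ 24 = 1 complete bar with 11 sixteenth notes remaining.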